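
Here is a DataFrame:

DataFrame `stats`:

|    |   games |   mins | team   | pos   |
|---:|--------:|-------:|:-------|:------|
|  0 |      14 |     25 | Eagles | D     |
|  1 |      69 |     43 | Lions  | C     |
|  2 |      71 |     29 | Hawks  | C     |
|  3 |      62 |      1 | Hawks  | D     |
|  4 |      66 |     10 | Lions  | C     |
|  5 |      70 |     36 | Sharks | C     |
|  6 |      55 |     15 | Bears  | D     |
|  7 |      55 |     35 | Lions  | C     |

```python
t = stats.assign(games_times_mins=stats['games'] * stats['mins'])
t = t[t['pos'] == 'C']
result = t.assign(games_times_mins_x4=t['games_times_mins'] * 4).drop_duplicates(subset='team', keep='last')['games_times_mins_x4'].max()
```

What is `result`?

10080

add column games_times_mins = stats['games'] * stats['mins']:
   games  mins    team pos  games_times_mins
0     14    25  Eagles   D               350
1     69    43   Lions   C              2967
2     71    29   Hawks   C              2059
3     62     1   Hawks   D                62
4     66    10   Lions   C               660
5     70    36  Sharks   C              2520
6     55    15   Bears   D               825
7     55    35   Lions   C              1925
filter rows where pos == 'C':
   games  mins    team pos  games_times_mins
1     69    43   Lions   C              2967
2     71    29   Hawks   C              2059
4     66    10   Lions   C               660
5     70    36  Sharks   C              2520
7     55    35   Lions   C              1925
add column games_times_mins_x4 = t['games_times_mins'] * 4:
   games  mins    team pos  games_times_mins  games_times_mins_x4
1     69    43   Lions   C              2967                11868
2     71    29   Hawks   C              2059                 8236
4     66    10   Lions   C               660                 2640
5     70    36  Sharks   C              2520                10080
7     55    35   Lions   C              1925                 7700
drop duplicate team (keep=last):
   games  mins    team pos  games_times_mins  games_times_mins_x4
2     71    29   Hawks   C              2059                 8236
5     70    36  Sharks   C              2520                10080
7     55    35   Lions   C              1925                 7700
max of column 'games_times_mins_x4' → 10080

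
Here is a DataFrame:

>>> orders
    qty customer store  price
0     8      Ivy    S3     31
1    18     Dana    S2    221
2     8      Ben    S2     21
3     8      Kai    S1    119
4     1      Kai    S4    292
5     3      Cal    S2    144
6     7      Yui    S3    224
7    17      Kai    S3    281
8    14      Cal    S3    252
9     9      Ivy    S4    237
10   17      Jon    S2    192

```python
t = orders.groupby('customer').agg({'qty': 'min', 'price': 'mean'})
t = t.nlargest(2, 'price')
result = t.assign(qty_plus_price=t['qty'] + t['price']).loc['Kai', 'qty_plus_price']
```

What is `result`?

231.666666667

group by customer: min(qty), mean(price):
          qty       price
customer                 
Ben         8   21.000000
Cal         3  198.000000
Dana       18  221.000000
Ivy         8  134.000000
Jon        17  192.000000
Kai         1  230.666667
Yui         7  224.000000
take 2 rows with largest price:
          qty       price
customer                 
Kai         1  230.666667
Yui         7  224.000000
add column qty_plus_price = t['qty'] + t['price']:
          qty       price  qty_plus_price
customer                                 
Kai         1  230.666667      231.666667
Yui         7  224.000000      231.000000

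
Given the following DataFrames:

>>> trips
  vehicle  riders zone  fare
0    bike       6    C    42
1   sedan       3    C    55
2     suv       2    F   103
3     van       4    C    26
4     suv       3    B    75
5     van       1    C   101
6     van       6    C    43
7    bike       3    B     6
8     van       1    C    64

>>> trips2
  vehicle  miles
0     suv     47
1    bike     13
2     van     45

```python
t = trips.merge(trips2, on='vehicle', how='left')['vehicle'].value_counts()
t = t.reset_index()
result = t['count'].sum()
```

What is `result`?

merge on 'vehicle' (how='left') → 9 rows:
  vehicle  riders zone  fare  miles
0    bike       6    C    42   13.0
1   sedan       3    C    55    NaN
2     suv       2    F   103   47.0
3     van       4    C    26   45.0
4     suv       3    B    75   47.0
5     van       1    C   101   45.0
6     van       6    C    43   45.0
7    bike       3    B     6   13.0
8     van       1    C    64   45.0
value_counts of vehicle:
vehicle
van      4
bike     2
suv      2
sedan    1
Name: count, dtype: int64
reset_index():
  vehicle  count
0     van      4
1    bike      2
2     suv      2
3   sedan      1
The sum of column 'count' is 9.

9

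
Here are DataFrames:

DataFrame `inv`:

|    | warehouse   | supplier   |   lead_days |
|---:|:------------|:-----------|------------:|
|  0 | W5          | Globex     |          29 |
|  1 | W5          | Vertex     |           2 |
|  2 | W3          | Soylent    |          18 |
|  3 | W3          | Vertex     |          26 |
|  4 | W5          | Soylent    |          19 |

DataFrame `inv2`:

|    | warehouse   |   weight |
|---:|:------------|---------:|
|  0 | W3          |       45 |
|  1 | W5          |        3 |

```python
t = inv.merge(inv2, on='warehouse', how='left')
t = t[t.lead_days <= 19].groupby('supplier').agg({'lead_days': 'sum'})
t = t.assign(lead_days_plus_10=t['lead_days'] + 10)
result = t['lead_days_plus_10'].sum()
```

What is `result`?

59

merge on 'warehouse' (how='left') → 5 rows:
  warehouse supplier  lead_days  weight
0        W5   Globex         29       3
1        W5   Vertex          2       3
2        W3  Soylent         18      45
3        W3   Vertex         26      45
4        W5  Soylent         19       3
filter rows where lead_days <= 19:
  warehouse supplier  lead_days  weight
1        W5   Vertex          2       3
2        W3  Soylent         18      45
4        W5  Soylent         19       3
group by supplier, sum of lead_days:
          lead_days
supplier           
Soylent          37
Vertex            2
add column lead_days_plus_10 = t['lead_days'] + 10:
          lead_days  lead_days_plus_10
supplier                              
Soylent          37                 47
Vertex            2                 12
So sum() = 59.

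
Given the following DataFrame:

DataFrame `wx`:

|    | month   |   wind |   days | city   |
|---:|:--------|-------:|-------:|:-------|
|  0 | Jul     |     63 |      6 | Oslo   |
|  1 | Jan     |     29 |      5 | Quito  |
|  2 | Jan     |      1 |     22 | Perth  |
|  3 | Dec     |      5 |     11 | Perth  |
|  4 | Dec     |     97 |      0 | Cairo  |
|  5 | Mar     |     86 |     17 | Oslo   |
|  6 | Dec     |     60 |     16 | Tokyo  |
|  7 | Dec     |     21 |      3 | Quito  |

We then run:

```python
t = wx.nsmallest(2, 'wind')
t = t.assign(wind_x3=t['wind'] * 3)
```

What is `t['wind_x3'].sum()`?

18

take 2 rows with smallest wind:
  month  wind  days   city
2   Jan     1    22  Perth
3   Dec     5    11  Perth
add column wind_x3 = t['wind'] * 3:
  month  wind  days   city  wind_x3
2   Jan     1    22  Perth        3
3   Dec     5    11  Perth       15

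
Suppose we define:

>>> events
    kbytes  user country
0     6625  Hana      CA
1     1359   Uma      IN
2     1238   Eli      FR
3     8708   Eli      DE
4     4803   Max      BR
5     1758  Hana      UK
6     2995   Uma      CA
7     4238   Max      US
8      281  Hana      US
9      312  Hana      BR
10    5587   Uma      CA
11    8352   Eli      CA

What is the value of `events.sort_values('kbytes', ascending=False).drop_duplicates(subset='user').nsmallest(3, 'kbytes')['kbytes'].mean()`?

sort by kbytes descending:
    kbytes  user country
3     8708   Eli      DE
11    8352   Eli      CA
0     6625  Hana      CA
10    5587   Uma      CA
4     4803   Max      BR
7     4238   Max      US
6     2995   Uma      CA
5     1758  Hana      UK
1     1359   Uma      IN
2     1238   Eli      FR
9      312  Hana      BR
8      281  Hana      US
drop duplicate user (keep=first):
    kbytes  user country
3     8708   Eli      DE
0     6625  Hana      CA
10    5587   Uma      CA
4     4803   Max      BR
take 3 rows with smallest kbytes:
    kbytes  user country
4     4803   Max      BR
10    5587   Uma      CA
0     6625  Hana      CA
The mean of column 'kbytes' is 5671.66666667.

5671.66666667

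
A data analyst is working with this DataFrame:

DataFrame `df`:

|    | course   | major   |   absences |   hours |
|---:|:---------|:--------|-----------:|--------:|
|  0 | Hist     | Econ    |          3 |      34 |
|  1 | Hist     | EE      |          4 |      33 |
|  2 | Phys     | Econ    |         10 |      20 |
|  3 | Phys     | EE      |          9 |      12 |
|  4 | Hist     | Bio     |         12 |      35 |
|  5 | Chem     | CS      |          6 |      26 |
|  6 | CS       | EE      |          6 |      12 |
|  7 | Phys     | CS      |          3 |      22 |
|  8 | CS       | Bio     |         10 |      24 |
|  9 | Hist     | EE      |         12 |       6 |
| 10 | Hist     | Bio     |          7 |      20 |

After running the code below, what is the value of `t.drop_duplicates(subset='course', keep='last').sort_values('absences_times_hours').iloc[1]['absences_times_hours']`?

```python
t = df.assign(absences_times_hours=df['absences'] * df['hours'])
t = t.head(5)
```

420

add column absences_times_hours = df['absences'] * df['hours']:
   course major  absences  hours  absences_times_hours
0    Hist  Econ         3     34                   102
1    Hist    EE         4     33                   132
2    Phys  Econ        10     20                   200
3    Phys    EE         9     12                   108
4    Hist   Bio        12     35                   420
5    Chem    CS         6     26                   156
6      CS    EE         6     12                    72
7    Phys    CS         3     22                    66
8      CS   Bio        10     24                   240
9    Hist    EE        12      6                    72
10   Hist   Bio         7     20                   140
take first 5 rows:
  course major  absences  hours  absences_times_hours
0   Hist  Econ         3     34                   102
1   Hist    EE         4     33                   132
2   Phys  Econ        10     20                   200
3   Phys    EE         9     12                   108
4   Hist   Bio        12     35                   420
drop duplicate course (keep=last):
  course major  absences  hours  absences_times_hours
3   Phys    EE         9     12                   108
4   Hist   Bio        12     35                   420
sort by absences_times_hours:
  course major  absences  hours  absences_times_hours
3   Phys    EE         9     12                   108
4   Hist   Bio        12     35                   420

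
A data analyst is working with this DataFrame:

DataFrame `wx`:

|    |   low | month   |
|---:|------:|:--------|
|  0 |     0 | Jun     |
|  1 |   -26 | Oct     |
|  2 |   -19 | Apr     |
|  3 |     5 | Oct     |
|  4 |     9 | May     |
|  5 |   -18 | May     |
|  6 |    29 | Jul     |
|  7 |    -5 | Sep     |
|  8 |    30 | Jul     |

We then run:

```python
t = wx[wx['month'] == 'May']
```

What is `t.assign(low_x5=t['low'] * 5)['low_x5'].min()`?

filter rows where month == 'May':
   low month
4    9   May
5  -18   May
add column low_x5 = t['low'] * 5:
   low month  low_x5
4    9   May      45
5  -18   May     -90

-90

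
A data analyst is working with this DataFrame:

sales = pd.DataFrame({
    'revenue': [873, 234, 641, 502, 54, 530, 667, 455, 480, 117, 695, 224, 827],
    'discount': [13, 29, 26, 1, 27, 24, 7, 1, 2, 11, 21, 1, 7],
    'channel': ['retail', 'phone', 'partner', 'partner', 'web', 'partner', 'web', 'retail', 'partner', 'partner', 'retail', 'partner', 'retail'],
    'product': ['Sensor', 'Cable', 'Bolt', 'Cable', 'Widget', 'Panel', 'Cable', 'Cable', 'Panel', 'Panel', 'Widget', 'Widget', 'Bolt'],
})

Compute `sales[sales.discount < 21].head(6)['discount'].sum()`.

35

filter rows where discount < 21:
    revenue  discount  channel product
0       873        13   retail  Sensor
3       502         1  partner   Cable
6       667         7      web   Cable
7       455         1   retail   Cable
8       480         2  partner   Panel
9       117        11  partner   Panel
11      224         1  partner  Widget
12      827         7   retail    Bolt
take first 6 rows:
   revenue  discount  channel product
0      873        13   retail  Sensor
3      502         1  partner   Cable
6      667         7      web   Cable
7      455         1   retail   Cable
8      480         2  partner   Panel
9      117        11  partner   Panel
sum of column 'discount' → 35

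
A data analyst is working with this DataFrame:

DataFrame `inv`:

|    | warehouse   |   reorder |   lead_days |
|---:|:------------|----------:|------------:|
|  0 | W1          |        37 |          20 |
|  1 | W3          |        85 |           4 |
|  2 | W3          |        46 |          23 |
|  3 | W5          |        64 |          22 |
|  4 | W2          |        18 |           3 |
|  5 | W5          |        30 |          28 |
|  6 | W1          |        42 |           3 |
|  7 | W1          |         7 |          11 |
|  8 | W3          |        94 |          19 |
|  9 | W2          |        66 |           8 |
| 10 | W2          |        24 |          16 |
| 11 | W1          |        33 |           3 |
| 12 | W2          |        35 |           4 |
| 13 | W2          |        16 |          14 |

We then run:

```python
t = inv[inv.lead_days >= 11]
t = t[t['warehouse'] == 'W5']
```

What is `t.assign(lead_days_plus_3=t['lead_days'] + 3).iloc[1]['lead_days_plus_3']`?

31

filter rows where lead_days >= 11:
   warehouse  reorder  lead_days
0         W1       37         20
2         W3       46         23
3         W5       64         22
5         W5       30         28
7         W1        7         11
8         W3       94         19
10        W2       24         16
13        W2       16         14
filter rows where warehouse == 'W5':
  warehouse  reorder  lead_days
3        W5       64         22
5        W5       30         28
add column lead_days_plus_3 = t['lead_days'] + 3:
  warehouse  reorder  lead_days  lead_days_plus_3
3        W5       64         22                25
5        W5       30         28                31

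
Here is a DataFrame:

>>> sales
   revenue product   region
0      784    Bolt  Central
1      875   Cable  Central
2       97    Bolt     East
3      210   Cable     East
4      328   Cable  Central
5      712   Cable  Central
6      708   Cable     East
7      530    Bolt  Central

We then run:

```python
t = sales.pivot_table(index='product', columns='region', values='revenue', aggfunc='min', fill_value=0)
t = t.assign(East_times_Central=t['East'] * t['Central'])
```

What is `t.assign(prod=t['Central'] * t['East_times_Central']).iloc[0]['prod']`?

pivot: rows=product, cols=region, min(revenue):
region   Central  East
product               
Bolt         530    97
Cable        328   210
add column East_times_Central = t['East'] * t['Central']:
region   Central  East  East_times_Central
product                                   
Bolt         530    97               51410
Cable        328   210               68880
add column prod = t['Central'] * t['East_times_Central']:
region   Central  East  East_times_Central      prod
product                                             
Bolt         530    97               51410  27247300
Cable        328   210               68880  22592640
Taking the value at position 0, column 'prod' gives 27247300.

27247300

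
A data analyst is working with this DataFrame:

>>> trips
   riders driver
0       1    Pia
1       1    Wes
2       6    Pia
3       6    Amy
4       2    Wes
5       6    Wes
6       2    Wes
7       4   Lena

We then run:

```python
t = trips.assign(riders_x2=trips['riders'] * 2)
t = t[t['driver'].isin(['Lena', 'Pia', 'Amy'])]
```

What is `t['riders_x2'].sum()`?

34

add column riders_x2 = trips['riders'] * 2:
   riders driver  riders_x2
0       1    Pia          2
1       1    Wes          2
2       6    Pia         12
3       6    Amy         12
4       2    Wes          4
5       6    Wes         12
6       2    Wes          4
7       4   Lena          8
filter rows where driver in ['Lena', 'Pia', 'Amy']:
   riders driver  riders_x2
0       1    Pia          2
2       6    Pia         12
3       6    Amy         12
7       4   Lena          8
Taking the sum of column 'riders_x2' gives 34.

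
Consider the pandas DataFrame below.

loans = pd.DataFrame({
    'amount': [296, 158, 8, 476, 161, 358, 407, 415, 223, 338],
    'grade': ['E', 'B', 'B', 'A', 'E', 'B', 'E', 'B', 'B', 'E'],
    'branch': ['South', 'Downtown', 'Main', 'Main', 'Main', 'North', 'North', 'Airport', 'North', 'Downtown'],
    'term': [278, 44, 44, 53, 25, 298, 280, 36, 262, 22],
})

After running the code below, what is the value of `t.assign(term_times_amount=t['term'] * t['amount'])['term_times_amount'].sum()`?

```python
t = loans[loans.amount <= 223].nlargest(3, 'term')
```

65730

filter rows where amount <= 223:
   amount grade    branch  term
1     158     B  Downtown    44
2       8     B      Main    44
4     161     E      Main    25
8     223     B     North   262
take 3 rows with largest term:
   amount grade    branch  term
8     223     B     North   262
1     158     B  Downtown    44
2       8     B      Main    44
add column term_times_amount = t['term'] * t['amount']:
   amount grade    branch  term  term_times_amount
8     223     B     North   262              58426
1     158     B  Downtown    44               6952
2       8     B      Main    44                352
Reading off the sum of column 'term_times_amount', we get 65730.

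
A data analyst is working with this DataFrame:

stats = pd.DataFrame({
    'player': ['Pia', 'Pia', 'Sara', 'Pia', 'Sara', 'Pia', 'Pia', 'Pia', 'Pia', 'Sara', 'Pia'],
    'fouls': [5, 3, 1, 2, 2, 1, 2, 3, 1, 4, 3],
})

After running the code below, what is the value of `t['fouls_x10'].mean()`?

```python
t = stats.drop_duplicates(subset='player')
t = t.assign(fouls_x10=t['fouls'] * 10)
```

30.0

drop duplicate player (keep=first):
  player  fouls
0    Pia      5
2   Sara      1
add column fouls_x10 = t['fouls'] * 10:
  player  fouls  fouls_x10
0    Pia      5         50
2   Sara      1         10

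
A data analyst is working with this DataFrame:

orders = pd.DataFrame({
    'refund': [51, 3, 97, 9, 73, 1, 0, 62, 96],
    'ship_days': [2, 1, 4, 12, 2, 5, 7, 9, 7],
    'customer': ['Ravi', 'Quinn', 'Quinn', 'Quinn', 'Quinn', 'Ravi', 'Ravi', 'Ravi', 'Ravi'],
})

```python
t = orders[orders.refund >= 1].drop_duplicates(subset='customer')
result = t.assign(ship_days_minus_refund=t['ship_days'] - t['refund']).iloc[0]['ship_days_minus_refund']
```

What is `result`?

filter rows where refund >= 1:
   refund  ship_days customer
0      51          2     Ravi
1       3          1    Quinn
2      97          4    Quinn
3       9         12    Quinn
4      73          2    Quinn
5       1          5     Ravi
7      62          9     Ravi
8      96          7     Ravi
drop duplicate customer (keep=first):
   refund  ship_days customer
0      51          2     Ravi
1       3          1    Quinn
add column ship_days_minus_refund = t['ship_days'] - t['refund']:
   refund  ship_days customer  ship_days_minus_refund
0      51          2     Ravi                     -49
1       3          1    Quinn                      -2
Taking the value at position 0, column 'ship_days_minus_refund' gives -49.

-49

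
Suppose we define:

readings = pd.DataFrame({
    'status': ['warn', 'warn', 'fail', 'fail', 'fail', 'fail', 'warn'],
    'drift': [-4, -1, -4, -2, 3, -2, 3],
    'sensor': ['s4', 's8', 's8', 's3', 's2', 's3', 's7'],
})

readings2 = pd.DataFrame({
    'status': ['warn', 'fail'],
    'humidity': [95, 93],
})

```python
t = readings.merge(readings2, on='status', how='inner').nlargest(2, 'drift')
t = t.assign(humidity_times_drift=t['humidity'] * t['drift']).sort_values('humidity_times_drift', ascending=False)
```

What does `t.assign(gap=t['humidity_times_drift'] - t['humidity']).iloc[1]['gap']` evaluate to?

merge on 'status' (how='inner') → 7 rows:
  status  drift sensor  humidity
0   warn     -4     s4        95
1   warn     -1     s8        95
2   fail     -4     s8        93
3   fail     -2     s3        93
4   fail      3     s2        93
5   fail     -2     s3        93
6   warn      3     s7        95
take 2 rows with largest drift:
  status  drift sensor  humidity
4   fail      3     s2        93
6   warn      3     s7        95
add column humidity_times_drift = t['humidity'] * t['drift']:
  status  drift sensor  humidity  humidity_times_drift
4   fail      3     s2        93                   279
6   warn      3     s7        95                   285
sort by humidity_times_drift descending:
  status  drift sensor  humidity  humidity_times_drift
6   warn      3     s7        95                   285
4   fail      3     s2        93                   279
add column gap = t['humidity_times_drift'] - t['humidity']:
  status  drift sensor  humidity  humidity_times_drift  gap
6   warn      3     s7        95                   285  190
4   fail      3     s2        93                   279  186
value at position 1, column 'gap' → 186

186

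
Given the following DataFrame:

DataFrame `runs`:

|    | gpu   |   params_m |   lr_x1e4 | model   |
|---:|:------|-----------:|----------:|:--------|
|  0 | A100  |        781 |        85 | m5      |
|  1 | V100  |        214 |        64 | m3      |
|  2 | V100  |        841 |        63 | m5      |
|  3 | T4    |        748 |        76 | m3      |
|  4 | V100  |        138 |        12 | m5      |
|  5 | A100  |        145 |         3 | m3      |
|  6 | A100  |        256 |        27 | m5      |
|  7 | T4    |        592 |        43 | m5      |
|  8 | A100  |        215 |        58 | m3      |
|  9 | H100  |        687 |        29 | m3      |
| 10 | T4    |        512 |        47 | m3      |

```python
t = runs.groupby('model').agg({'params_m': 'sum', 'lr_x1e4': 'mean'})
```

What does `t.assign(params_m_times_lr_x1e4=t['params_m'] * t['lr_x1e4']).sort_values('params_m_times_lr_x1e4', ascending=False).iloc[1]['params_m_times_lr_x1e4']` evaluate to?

group by model: sum(params_m), mean(lr_x1e4):
       params_m    lr_x1e4
model                     
m3         2521  46.166667
m5         2608  46.000000
add column params_m_times_lr_x1e4 = t['params_m'] * t['lr_x1e4']:
       params_m    lr_x1e4  params_m_times_lr_x1e4
model                                             
m3         2521  46.166667           116386.166667
m5         2608  46.000000           119968.000000
sort by params_m_times_lr_x1e4 descending:
       params_m    lr_x1e4  params_m_times_lr_x1e4
model                                             
m5         2608  46.000000           119968.000000
m3         2521  46.166667           116386.166667

116386.166667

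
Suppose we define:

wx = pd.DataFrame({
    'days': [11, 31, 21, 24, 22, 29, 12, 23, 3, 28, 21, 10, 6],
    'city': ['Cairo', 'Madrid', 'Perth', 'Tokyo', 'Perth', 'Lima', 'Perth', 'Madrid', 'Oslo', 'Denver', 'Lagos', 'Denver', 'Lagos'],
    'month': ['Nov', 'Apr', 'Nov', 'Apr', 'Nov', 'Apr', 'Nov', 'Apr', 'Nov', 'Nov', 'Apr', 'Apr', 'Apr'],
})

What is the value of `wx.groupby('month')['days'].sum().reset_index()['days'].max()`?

group by month, sum of days:
month
Apr    144
Nov     97
Name: days, dtype: int64
reset_index():
  month  days
0   Apr   144
1   Nov    97
max of column 'days' → 144

144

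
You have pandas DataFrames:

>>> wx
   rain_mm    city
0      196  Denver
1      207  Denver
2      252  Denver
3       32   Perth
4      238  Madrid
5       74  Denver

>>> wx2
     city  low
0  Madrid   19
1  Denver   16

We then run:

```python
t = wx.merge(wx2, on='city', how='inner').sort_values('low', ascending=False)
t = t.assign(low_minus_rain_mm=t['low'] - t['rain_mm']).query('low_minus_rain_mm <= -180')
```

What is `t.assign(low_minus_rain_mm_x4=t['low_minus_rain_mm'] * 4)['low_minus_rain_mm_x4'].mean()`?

merge on 'city' (how='inner') → 5 rows:
   rain_mm    city  low
0      196  Denver   16
1      207  Denver   16
2      252  Denver   16
3      238  Madrid   19
4       74  Denver   16
sort by low descending:
   rain_mm    city  low
3      238  Madrid   19
0      196  Denver   16
1      207  Denver   16
2      252  Denver   16
4       74  Denver   16
add column low_minus_rain_mm = t['low'] - t['rain_mm']:
   rain_mm    city  low  low_minus_rain_mm
3      238  Madrid   19               -219
0      196  Denver   16               -180
1      207  Denver   16               -191
2      252  Denver   16               -236
4       74  Denver   16                -58
filter rows where low_minus_rain_mm <= -180:
   rain_mm    city  low  low_minus_rain_mm
3      238  Madrid   19               -219
0      196  Denver   16               -180
1      207  Denver   16               -191
2      252  Denver   16               -236
add column low_minus_rain_mm_x4 = t['low_minus_rain_mm'] * 4:
   rain_mm    city  low  low_minus_rain_mm  low_minus_rain_mm_x4
3      238  Madrid   19               -219                  -876
0      196  Denver   16               -180                  -720
1      207  Denver   16               -191                  -764
2      252  Denver   16               -236                  -944
So mean() = -826.0.

-826.0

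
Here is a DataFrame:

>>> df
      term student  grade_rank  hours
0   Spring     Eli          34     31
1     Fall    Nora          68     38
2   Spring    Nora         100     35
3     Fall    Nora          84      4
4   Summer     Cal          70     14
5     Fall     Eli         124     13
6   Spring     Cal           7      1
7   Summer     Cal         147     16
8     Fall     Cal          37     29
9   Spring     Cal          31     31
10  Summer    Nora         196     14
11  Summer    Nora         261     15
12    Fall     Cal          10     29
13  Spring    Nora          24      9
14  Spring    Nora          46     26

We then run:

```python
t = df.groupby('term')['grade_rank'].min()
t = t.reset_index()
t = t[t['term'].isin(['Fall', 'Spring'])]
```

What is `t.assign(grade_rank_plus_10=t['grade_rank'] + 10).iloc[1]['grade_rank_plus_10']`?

17

group by term, min of grade_rank:
term
Fall      10
Spring     7
Summer    70
Name: grade_rank, dtype: int64
reset_index():
     term  grade_rank
0    Fall          10
1  Spring           7
2  Summer          70
filter rows where term in ['Fall', 'Spring']:
     term  grade_rank
0    Fall          10
1  Spring           7
add column grade_rank_plus_10 = t['grade_rank'] + 10:
     term  grade_rank  grade_rank_plus_10
0    Fall          10                  20
1  Spring           7                  17
Hence 17.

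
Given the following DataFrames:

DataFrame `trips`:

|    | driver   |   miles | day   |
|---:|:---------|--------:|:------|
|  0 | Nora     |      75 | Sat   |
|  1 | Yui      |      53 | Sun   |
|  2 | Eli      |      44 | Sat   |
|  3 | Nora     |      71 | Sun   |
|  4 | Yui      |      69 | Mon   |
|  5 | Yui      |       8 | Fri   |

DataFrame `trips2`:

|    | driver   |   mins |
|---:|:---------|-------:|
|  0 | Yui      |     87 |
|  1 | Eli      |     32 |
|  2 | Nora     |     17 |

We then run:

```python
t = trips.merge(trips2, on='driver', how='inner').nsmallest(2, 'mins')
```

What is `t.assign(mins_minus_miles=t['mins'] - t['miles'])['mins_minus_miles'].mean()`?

-56.0

merge on 'driver' (how='inner') → 6 rows:
  driver  miles  day  mins
0   Nora     75  Sat    17
1    Yui     53  Sun    87
2    Eli     44  Sat    32
3   Nora     71  Sun    17
4    Yui     69  Mon    87
5    Yui      8  Fri    87
take 2 rows with smallest mins:
  driver  miles  day  mins
0   Nora     75  Sat    17
3   Nora     71  Sun    17
add column mins_minus_miles = t['mins'] - t['miles']:
  driver  miles  day  mins  mins_minus_miles
0   Nora     75  Sat    17               -58
3   Nora     71  Sun    17               -54
So mean() = -56.0.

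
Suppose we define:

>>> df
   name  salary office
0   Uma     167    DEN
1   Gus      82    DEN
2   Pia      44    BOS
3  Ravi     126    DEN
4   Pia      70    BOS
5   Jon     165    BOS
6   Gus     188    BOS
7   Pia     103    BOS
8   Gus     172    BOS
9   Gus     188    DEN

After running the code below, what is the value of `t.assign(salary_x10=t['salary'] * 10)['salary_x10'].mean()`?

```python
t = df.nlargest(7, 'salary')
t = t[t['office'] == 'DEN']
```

1603.33333333

take 7 rows with largest salary:
   name  salary office
6   Gus     188    BOS
9   Gus     188    DEN
8   Gus     172    BOS
0   Uma     167    DEN
5   Jon     165    BOS
3  Ravi     126    DEN
7   Pia     103    BOS
filter rows where office == 'DEN':
   name  salary office
9   Gus     188    DEN
0   Uma     167    DEN
3  Ravi     126    DEN
add column salary_x10 = t['salary'] * 10:
   name  salary office  salary_x10
9   Gus     188    DEN        1880
0   Uma     167    DEN        1670
3  Ravi     126    DEN        1260
So mean() = 1603.33333333.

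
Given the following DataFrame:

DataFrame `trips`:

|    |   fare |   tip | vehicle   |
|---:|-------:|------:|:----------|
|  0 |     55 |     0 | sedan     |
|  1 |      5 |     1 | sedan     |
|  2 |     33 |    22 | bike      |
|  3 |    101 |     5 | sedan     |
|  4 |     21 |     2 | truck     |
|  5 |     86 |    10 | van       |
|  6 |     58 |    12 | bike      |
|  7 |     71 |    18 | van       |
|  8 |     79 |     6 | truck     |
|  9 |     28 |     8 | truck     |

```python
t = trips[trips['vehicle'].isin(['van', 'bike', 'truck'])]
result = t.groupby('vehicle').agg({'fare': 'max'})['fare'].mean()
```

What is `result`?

filter rows where vehicle in ['van', 'bike', 'truck']:
   fare  tip vehicle
2    33   22    bike
4    21    2   truck
5    86   10     van
6    58   12    bike
7    71   18     van
8    79    6   truck
9    28    8   truck
group by vehicle, max of fare:
         fare
vehicle      
bike       58
truck      79
van        86
The mean of column 'fare' is 74.3333333333.

74.3333333333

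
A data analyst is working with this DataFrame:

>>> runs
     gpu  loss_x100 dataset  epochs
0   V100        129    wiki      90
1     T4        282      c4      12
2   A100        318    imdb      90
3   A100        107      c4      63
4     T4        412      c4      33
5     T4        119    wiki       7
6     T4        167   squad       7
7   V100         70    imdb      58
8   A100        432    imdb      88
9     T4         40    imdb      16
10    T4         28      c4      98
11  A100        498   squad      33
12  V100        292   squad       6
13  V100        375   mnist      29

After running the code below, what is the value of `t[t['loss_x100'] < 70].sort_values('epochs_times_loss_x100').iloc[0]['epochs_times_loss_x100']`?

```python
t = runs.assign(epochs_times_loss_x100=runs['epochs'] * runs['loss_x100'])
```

640

add column epochs_times_loss_x100 = runs['epochs'] * runs['loss_x100']:
     gpu  loss_x100 dataset  epochs  epochs_times_loss_x100
0   V100        129    wiki      90                   11610
1     T4        282      c4      12                    3384
2   A100        318    imdb      90                   28620
3   A100        107      c4      63                    6741
4     T4        412      c4      33                   13596
5     T4        119    wiki       7                     833
6     T4        167   squad       7                    1169
7   V100         70    imdb      58                    4060
8   A100        432    imdb      88                   38016
9     T4         40    imdb      16                     640
10    T4         28      c4      98                    2744
11  A100        498   squad      33                   16434
12  V100        292   squad       6                    1752
13  V100        375   mnist      29                   10875
filter rows where loss_x100 < 70:
   gpu  loss_x100 dataset  epochs  epochs_times_loss_x100
9   T4         40    imdb      16                     640
10  T4         28      c4      98                    2744
sort by epochs_times_loss_x100:
   gpu  loss_x100 dataset  epochs  epochs_times_loss_x100
9   T4         40    imdb      16                     640
10  T4         28      c4      98                    2744
Reading off the value at position 0, column 'epochs_times_loss_x100', we get 640.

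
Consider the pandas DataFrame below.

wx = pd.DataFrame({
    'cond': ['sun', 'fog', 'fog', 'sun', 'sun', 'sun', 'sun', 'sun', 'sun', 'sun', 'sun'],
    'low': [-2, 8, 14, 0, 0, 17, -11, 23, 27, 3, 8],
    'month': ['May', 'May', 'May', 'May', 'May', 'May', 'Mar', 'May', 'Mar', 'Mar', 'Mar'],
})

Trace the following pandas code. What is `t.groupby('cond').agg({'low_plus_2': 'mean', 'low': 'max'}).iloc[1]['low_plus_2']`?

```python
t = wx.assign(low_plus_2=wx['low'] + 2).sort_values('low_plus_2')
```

9.22222222222

add column low_plus_2 = wx['low'] + 2:
   cond  low month  low_plus_2
0   sun   -2   May           0
1   fog    8   May          10
2   fog   14   May          16
3   sun    0   May           2
4   sun    0   May           2
5   sun   17   May          19
6   sun  -11   Mar          -9
7   sun   23   May          25
8   sun   27   Mar          29
9   sun    3   Mar           5
10  sun    8   Mar          10
sort by low_plus_2:
   cond  low month  low_plus_2
6   sun  -11   Mar          -9
0   sun   -2   May           0
3   sun    0   May           2
4   sun    0   May           2
9   sun    3   Mar           5
1   fog    8   May          10
10  sun    8   Mar          10
2   fog   14   May          16
5   sun   17   May          19
7   sun   23   May          25
8   sun   27   Mar          29
group by cond: mean(low_plus_2), max(low):
      low_plus_2  low
cond                 
fog    13.000000   14
sun     9.222222   27
Reading off the value at position 1, column 'low_plus_2', we get 9.22222222222.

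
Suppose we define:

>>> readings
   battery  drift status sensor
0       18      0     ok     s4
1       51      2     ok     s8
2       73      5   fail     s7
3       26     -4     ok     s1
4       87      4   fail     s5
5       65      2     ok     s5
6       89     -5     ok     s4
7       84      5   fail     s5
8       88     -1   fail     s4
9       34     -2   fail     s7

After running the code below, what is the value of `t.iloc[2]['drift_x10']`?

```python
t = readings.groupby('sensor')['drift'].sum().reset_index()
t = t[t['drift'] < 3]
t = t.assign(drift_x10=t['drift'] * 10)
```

group by sensor, sum of drift:
sensor
s1    -4
s4    -6
s5    11
s7     3
s8     2
Name: drift, dtype: int64
reset_index():
  sensor  drift
0     s1     -4
1     s4     -6
2     s5     11
3     s7      3
4     s8      2
filter rows where drift < 3:
  sensor  drift
0     s1     -4
1     s4     -6
4     s8      2
add column drift_x10 = t['drift'] * 10:
  sensor  drift  drift_x10
0     s1     -4        -40
1     s4     -6        -60
4     s8      2         20
Finally, value at position 2, column 'drift_x10' = 20.

20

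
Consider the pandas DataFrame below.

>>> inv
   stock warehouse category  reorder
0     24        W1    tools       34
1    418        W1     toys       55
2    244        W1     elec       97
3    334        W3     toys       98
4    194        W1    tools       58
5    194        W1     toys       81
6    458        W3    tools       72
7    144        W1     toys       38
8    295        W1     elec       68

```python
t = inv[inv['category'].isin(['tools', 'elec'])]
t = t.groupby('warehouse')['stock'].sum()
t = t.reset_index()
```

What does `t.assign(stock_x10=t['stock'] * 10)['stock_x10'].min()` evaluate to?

filter rows where category in ['tools', 'elec']:
   stock warehouse category  reorder
0     24        W1    tools       34
2    244        W1     elec       97
4    194        W1    tools       58
6    458        W3    tools       72
8    295        W1     elec       68
group by warehouse, sum of stock:
warehouse
W1    757
W3    458
Name: stock, dtype: int64
reset_index():
  warehouse  stock
0        W1    757
1        W3    458
add column stock_x10 = t['stock'] * 10:
  warehouse  stock  stock_x10
0        W1    757       7570
1        W3    458       4580
Finally, min of column 'stock_x10' = 4580.

4580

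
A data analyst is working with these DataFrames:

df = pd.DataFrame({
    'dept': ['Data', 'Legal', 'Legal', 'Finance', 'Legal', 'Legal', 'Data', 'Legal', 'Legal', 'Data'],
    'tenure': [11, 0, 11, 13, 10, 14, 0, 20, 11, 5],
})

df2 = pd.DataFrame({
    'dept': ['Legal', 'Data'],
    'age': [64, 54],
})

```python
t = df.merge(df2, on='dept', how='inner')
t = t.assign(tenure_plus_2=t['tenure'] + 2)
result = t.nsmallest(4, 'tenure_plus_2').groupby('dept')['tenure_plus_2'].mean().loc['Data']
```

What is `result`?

merge on 'dept' (how='inner') → 9 rows:
    dept  tenure  age
0   Data      11   54
1  Legal       0   64
2  Legal      11   64
3  Legal      10   64
4  Legal      14   64
5   Data       0   54
6  Legal      20   64
7  Legal      11   64
8   Data       5   54
add column tenure_plus_2 = t['tenure'] + 2:
    dept  tenure  age  tenure_plus_2
0   Data      11   54             13
1  Legal       0   64              2
2  Legal      11   64             13
3  Legal      10   64             12
4  Legal      14   64             16
5   Data       0   54              2
6  Legal      20   64             22
7  Legal      11   64             13
8   Data       5   54              7
take 4 rows with smallest tenure_plus_2:
    dept  tenure  age  tenure_plus_2
1  Legal       0   64              2
5   Data       0   54              2
8   Data       5   54              7
3  Legal      10   64             12
group by dept, mean of tenure_plus_2:
dept
Data     4.5
Legal    7.0
Name: tenure_plus_2, dtype: float64
Reading off the value at index 'Data', we get 4.5.

4.5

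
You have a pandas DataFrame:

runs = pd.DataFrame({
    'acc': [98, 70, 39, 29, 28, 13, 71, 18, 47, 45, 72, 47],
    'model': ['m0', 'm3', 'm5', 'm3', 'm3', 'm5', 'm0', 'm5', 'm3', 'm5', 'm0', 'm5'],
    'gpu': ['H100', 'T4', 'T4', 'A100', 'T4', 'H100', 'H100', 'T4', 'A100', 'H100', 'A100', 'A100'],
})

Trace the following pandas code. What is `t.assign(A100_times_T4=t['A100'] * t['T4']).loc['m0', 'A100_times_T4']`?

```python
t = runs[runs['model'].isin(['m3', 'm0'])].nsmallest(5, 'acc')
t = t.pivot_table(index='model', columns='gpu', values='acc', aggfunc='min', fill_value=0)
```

0

filter rows where model in ['m3', 'm0']:
    acc model   gpu
0    98    m0  H100
1    70    m3    T4
3    29    m3  A100
4    28    m3    T4
6    71    m0  H100
8    47    m3  A100
10   72    m0  A100
take 5 rows with smallest acc:
   acc model   gpu
4   28    m3    T4
3   29    m3  A100
8   47    m3  A100
1   70    m3    T4
6   71    m0  H100
pivot: rows=model, cols=gpu, min(acc):
gpu    A100  H100  T4
model                
m0        0    71   0
m3       29     0  28
add column A100_times_T4 = t['A100'] * t['T4']:
gpu    A100  H100  T4  A100_times_T4
model                               
m0        0    71   0              0
m3       29     0  28            812
Reading off the value at row 'm0', column 'A100_times_T4', we get 0.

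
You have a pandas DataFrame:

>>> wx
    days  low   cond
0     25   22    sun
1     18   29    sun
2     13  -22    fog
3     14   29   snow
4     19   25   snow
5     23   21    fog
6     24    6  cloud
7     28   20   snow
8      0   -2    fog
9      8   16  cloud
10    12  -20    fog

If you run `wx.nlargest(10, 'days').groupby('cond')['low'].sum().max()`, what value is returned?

74

take 10 rows with largest days:
    days  low   cond
7     28   20   snow
0     25   22    sun
6     24    6  cloud
5     23   21    fog
4     19   25   snow
1     18   29    sun
3     14   29   snow
2     13  -22    fog
10    12  -20    fog
9      8   16  cloud
group by cond, sum of low:
cond
cloud    22
fog     -21
snow     74
sun      51
Name: low, dtype: int64
Hence 74.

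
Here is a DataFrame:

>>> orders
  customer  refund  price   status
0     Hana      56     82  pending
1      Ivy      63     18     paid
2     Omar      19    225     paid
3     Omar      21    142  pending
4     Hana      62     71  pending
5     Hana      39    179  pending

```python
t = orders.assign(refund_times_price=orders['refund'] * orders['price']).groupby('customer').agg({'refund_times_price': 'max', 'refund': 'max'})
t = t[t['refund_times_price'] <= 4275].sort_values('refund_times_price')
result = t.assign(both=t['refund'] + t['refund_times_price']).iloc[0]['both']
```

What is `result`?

1197

add column refund_times_price = orders['refund'] * orders['price']:
  customer  refund  price   status  refund_times_price
0     Hana      56     82  pending                4592
1      Ivy      63     18     paid                1134
2     Omar      19    225     paid                4275
3     Omar      21    142  pending                2982
4     Hana      62     71  pending                4402
5     Hana      39    179  pending                6981
group by customer: max(refund_times_price), max(refund):
          refund_times_price  refund
customer                            
Hana                    6981      62
Ivy                     1134      63
Omar                    4275      21
filter rows where refund_times_price <= 4275:
          refund_times_price  refund
customer                            
Ivy                     1134      63
Omar                    4275      21
sort by refund_times_price:
          refund_times_price  refund
customer                            
Ivy                     1134      63
Omar                    4275      21
add column both = t['refund'] + t['refund_times_price']:
          refund_times_price  refund  both
customer                                  
Ivy                     1134      63  1197
Omar                    4275      21  4296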